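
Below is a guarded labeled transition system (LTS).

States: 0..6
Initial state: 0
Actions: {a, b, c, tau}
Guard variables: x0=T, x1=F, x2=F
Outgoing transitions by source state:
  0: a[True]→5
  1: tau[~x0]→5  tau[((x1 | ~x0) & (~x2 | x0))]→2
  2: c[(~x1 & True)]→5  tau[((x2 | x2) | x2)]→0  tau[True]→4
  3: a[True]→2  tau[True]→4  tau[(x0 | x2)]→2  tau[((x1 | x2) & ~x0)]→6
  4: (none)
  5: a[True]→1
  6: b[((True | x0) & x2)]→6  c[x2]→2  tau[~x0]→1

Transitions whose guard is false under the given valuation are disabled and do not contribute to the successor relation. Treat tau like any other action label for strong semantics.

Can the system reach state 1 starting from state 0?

After dropping false guards: 7 live edges.
L0 = {0}
L1 = {5}  total {0,5}
L2 = {1}  total {0,1,5}
Reachable = {0,1,5}
Path to 1: a·a

Answer: REACHABLE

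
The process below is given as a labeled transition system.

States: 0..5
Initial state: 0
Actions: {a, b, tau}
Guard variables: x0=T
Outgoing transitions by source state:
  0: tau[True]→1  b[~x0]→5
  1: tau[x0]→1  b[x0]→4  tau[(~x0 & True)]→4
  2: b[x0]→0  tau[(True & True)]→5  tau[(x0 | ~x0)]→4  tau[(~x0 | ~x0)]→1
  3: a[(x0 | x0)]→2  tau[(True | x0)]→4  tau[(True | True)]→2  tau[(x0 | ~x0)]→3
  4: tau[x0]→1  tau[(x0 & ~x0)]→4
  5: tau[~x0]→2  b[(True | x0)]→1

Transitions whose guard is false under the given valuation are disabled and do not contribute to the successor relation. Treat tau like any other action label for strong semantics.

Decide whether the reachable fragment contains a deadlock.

Answer: DEADLOCK-FREE

Working:
Reachable = {0,1,4}
  0: tau→1  [deg 1]
  1: b→4  tau→1  [deg 2]
  4: tau→1  [deg 1]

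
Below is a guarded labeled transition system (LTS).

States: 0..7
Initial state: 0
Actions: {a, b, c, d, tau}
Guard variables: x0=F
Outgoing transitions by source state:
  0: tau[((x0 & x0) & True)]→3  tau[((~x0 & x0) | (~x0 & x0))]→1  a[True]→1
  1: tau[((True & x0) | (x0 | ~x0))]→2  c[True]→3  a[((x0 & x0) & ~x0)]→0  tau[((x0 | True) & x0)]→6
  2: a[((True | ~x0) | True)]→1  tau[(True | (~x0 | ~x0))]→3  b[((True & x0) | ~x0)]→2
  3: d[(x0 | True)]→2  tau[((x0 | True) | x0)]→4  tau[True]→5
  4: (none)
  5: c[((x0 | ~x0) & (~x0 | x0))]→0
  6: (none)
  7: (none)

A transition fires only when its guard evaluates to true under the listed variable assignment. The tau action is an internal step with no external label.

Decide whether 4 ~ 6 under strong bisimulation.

Answer: BISIMILAR

Analysis:
Compute ~ classes (split until stable):
  π0 = {{0,1,2,3,4,5,6,7}}
  π1 = {{0},{1},{2},{3},{4,6,7},{5}}
stable after 2 split(s): 6 block(s)
class of 4: {4,6,7}; class of 6: {4,6,7}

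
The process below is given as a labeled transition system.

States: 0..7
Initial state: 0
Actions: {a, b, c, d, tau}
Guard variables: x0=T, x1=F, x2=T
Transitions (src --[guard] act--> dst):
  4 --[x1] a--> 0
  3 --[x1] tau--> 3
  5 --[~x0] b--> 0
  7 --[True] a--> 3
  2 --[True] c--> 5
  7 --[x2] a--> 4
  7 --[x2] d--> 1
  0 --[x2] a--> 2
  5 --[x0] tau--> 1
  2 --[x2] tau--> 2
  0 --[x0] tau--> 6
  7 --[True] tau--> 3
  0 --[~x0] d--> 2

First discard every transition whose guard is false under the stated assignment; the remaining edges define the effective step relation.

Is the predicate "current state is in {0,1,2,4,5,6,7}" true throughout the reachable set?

Allowed set {0,1,2,4,5,6,7}
Reachable = {0,1,2,5,6}
  0: ✓
  1: ✓
  2: ✓
  5: ✓
  6: ✓

Answer: INVARIANT HOLDS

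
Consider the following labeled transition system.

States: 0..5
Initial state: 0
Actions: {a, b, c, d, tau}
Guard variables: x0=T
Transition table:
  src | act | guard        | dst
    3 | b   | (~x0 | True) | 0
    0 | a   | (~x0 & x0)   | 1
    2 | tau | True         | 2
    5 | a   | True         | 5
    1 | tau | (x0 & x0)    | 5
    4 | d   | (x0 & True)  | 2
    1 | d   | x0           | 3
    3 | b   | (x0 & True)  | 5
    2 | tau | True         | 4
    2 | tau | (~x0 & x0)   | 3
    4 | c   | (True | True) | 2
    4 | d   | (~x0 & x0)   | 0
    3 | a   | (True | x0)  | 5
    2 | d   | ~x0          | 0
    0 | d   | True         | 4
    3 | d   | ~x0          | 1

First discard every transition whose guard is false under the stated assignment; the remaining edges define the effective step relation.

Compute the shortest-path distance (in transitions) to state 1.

Answer: UNREACHABLE

Analysis:
Layered search for 1:
  L0 = {0}
  L1 = {4}
  L2 = {2}
1 never appears.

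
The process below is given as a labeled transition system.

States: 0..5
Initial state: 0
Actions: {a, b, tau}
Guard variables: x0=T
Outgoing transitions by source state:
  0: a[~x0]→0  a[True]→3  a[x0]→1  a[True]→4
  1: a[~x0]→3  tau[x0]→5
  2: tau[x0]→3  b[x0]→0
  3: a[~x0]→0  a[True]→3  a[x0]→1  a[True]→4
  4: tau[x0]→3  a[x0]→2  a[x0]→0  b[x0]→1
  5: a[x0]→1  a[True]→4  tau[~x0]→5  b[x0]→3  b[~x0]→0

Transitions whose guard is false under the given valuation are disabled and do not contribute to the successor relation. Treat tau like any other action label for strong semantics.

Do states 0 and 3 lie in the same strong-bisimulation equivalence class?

Answer: BISIMILAR

Trace:
Refine partition for ~:
  P[0] = {{0,1,2,3,4,5}}
  P[1] = {{0,3},{1},{2},{4},{5}}
Fixed point at round 2; 5 class(es).
0∈{0,3}, 3∈{0,3}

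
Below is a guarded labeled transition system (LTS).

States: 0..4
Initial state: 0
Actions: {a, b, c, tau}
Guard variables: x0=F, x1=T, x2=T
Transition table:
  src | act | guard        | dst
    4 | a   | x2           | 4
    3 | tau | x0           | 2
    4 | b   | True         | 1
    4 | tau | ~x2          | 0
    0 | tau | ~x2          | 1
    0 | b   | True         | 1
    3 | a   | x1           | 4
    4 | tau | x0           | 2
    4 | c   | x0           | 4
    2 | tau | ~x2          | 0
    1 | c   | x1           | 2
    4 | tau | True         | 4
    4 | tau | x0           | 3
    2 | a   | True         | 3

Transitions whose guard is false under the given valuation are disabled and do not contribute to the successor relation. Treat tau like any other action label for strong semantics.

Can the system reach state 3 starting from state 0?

Answer: REACHABLE

Trace:
7 transition(s) survive guard evaluation.
depth 0: {0}
depth 1: {1}  total {0,1}
depth 2: {2}  total {0,1,2}
depth 3: {3}  total {0,1,2,3}
depth 4: {4}  total {0,1,2,3,4}
Reach set: {0,1,2,3,4}
Path to 3: b·c·a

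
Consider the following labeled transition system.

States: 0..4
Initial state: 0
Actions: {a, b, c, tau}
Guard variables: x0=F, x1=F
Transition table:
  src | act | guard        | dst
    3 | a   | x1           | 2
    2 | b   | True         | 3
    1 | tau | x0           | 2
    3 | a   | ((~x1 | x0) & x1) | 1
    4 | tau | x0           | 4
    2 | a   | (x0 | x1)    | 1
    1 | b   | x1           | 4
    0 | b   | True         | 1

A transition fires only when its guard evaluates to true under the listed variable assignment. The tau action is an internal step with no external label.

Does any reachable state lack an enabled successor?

Reach set: {0,1}
  0: b→1  [1 exit(s)]
  1: ∅  [no exit]
trace reaching 1: b

Answer: DEADLOCK at state 1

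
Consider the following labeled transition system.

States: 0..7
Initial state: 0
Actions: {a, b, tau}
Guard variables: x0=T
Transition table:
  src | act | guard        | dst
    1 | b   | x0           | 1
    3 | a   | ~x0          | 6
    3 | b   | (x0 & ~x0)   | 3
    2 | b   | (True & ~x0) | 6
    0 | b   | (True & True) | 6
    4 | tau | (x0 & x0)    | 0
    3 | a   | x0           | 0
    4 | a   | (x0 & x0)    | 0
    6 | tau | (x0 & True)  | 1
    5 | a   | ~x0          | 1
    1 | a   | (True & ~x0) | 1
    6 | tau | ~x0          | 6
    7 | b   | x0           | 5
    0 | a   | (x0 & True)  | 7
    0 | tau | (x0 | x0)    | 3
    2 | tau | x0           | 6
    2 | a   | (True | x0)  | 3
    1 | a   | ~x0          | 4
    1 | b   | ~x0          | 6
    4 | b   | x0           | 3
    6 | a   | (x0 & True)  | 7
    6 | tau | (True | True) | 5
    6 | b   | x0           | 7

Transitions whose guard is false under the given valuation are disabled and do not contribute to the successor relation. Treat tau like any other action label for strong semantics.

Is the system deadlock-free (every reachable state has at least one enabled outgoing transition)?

Reachable = {0,1,3,5,6,7}
  0: a→7  b→6  tau→3  [3 out]
  1: b→1  [1 out]
  3: a→0  [1 out]
  5: ∅  [STUCK]
  6: a→7  b→7  tau→1  tau→5  [4 out]
  7: b→5  [1 out]
Path to 5: b·tau

Answer: DEADLOCK at state 5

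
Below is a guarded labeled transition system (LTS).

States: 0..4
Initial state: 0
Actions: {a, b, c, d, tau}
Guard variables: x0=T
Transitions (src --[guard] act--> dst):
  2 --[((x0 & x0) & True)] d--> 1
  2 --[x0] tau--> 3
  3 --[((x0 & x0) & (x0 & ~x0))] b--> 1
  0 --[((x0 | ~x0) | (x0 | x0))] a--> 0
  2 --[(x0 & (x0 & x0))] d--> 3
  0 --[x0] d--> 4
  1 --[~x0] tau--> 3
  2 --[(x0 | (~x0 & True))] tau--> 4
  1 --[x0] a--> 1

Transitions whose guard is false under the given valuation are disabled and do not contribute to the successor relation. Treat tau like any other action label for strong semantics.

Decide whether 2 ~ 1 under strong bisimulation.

Answer: NOT BISIMILAR

Analysis:
Bisimulation quotient by refinement:
  round 0: {{0,1,2,3,4}}
  round 1: {{0},{1},{2},{3,4}}
Fixed point at round 2; 4 class(es).
[2]={2}  [1]={1}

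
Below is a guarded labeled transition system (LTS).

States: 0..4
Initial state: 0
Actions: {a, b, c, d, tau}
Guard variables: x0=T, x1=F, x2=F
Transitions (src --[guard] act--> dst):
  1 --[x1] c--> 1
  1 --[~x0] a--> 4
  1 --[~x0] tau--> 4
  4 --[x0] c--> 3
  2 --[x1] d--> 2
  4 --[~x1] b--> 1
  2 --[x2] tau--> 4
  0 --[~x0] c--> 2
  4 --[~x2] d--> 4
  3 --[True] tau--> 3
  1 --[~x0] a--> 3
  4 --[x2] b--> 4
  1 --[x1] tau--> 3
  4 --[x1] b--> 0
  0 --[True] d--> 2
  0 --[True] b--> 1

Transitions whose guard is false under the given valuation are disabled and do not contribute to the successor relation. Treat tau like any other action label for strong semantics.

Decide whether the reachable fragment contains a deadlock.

Answer: DEADLOCK at state 1

Analysis:
Reachable = {0,1,2}
  0: b→1  d→2  [deg 2]
  1: ∅  [no exit]
  2: ∅  [no exit]
witness 1: b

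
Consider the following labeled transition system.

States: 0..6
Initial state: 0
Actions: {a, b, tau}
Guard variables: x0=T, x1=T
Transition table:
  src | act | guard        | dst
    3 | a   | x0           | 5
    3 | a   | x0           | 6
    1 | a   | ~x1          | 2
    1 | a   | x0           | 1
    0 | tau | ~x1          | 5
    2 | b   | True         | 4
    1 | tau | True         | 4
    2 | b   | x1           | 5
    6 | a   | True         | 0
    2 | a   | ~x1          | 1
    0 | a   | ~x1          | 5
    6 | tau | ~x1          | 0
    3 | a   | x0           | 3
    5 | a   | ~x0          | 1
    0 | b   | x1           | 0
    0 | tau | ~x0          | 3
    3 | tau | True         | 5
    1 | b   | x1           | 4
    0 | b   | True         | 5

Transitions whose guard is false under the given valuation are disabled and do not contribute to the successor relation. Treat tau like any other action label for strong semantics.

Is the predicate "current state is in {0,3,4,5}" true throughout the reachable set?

Safe = {0,3,4,5}
R = {0,5}
  0: safe
  5: safe

Answer: INVARIANT HOLDS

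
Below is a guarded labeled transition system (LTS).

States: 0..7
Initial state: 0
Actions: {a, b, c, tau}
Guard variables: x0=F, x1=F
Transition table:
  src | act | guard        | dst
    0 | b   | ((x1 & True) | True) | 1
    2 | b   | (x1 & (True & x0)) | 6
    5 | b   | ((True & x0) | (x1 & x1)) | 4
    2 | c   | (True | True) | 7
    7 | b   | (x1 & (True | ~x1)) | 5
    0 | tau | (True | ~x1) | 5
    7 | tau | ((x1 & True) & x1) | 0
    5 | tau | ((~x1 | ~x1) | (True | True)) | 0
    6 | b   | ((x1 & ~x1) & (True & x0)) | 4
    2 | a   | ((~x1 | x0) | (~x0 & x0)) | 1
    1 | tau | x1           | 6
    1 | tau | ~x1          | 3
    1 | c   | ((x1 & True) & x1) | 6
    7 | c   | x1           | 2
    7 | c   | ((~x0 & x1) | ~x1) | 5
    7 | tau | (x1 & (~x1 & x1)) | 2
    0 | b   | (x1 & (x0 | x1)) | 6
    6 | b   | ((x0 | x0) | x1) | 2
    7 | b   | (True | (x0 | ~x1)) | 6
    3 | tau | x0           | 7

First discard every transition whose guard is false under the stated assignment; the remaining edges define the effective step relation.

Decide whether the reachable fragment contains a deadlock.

Reachable = {0,1,3,5}
  0: b→1  tau→5  [deg 2]
  1: tau→3  [deg 1]
  3: ∅  [STUCK]
  5: tau→0  [deg 1]
trace reaching 3: b·tau

Answer: DEADLOCK at state 3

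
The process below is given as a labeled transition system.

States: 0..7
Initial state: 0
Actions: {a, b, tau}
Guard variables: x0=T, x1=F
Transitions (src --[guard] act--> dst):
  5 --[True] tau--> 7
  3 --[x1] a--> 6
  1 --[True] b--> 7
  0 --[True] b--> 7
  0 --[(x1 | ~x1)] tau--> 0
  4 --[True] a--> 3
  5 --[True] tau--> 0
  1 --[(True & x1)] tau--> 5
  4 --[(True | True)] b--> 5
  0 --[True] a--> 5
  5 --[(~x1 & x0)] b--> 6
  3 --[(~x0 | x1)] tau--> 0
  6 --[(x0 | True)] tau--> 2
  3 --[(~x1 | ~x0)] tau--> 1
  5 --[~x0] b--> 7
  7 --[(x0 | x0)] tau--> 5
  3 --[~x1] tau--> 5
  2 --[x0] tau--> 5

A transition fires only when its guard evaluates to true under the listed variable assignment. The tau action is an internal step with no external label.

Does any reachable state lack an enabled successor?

Reachable = {0,2,5,6,7}
  0: a→5  b→7  tau→0  [3 out]
  2: tau→5  [1 out]
  5: b→6  tau→0  tau→7  [3 out]
  6: tau→2  [1 out]
  7: tau→5  [1 out]

Answer: DEADLOCK-FREE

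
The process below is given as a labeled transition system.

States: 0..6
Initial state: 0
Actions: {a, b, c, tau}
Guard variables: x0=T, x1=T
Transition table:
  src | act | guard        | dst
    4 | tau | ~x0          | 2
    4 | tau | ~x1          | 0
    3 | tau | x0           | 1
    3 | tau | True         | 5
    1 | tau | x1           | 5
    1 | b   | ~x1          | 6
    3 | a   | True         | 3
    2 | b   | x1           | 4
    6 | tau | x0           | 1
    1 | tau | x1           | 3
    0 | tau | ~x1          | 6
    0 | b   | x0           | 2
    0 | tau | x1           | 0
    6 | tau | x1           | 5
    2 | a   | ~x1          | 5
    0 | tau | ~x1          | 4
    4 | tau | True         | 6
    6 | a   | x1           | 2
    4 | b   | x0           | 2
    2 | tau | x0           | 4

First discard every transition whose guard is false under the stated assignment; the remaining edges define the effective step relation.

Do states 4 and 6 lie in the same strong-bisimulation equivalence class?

Bisimulation quotient by refinement:
  P[0] = {{0,1,2,3,4,5,6}}
  P[1] = {{0,2,4},{1},{3,6},{5}}
  P[2] = {{0,2},{1},{3},{4},{5},{6}}
  P[3] = {{0},{1},{2},{3},{4},{5},{6}}
7 equivalence class(es) (converged in 4)
[4]={4}  [6]={6}

Answer: NOT BISIMILAR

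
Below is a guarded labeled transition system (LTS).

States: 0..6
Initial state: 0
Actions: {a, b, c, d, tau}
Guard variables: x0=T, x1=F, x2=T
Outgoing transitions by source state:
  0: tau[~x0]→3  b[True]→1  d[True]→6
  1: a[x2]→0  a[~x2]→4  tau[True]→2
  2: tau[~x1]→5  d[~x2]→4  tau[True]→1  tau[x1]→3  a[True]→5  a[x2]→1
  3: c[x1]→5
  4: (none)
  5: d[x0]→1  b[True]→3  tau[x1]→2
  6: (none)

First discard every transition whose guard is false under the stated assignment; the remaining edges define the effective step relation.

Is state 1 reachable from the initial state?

After dropping false guards: 10 live edges.
depth 0: {0}
depth 1: {1,6}  now seen {0,1,6}
depth 2: {2}  now seen {0,1,2,6}
depth 3: {5}  now seen {0,1,2,5,6}
depth 4: {3}  now seen {0,1,2,3,5,6}
Reach set: {0,1,2,3,5,6}
witness 1: b

Answer: REACHABLE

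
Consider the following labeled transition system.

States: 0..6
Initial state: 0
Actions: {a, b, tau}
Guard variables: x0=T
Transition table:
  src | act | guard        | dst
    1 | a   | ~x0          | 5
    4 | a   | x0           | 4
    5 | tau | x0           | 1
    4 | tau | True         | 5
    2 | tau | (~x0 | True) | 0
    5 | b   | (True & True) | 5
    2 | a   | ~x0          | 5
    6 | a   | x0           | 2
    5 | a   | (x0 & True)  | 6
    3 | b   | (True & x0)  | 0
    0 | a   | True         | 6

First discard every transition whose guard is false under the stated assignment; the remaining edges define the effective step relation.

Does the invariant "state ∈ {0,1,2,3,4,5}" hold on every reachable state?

Safe = {0,1,2,3,4,5}
Reachable = {0,2,6}
  0: safe
  2: safe
  6: ✗ unsafe
counterexample path to 6: a

Answer: INVARIANT VIOLATED at state 6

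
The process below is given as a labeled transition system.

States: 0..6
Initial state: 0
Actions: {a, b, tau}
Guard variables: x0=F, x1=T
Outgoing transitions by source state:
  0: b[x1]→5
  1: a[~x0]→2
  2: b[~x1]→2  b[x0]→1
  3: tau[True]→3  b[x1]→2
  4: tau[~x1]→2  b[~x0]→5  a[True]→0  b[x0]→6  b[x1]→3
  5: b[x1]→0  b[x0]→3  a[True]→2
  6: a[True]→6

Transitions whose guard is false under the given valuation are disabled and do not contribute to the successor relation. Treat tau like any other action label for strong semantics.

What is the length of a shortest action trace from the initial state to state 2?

Layered search for 2:
  L0 = {0}
  L1 = {5}
  L2 = {2}
2 enters at depth 2; path b·a

Answer: 2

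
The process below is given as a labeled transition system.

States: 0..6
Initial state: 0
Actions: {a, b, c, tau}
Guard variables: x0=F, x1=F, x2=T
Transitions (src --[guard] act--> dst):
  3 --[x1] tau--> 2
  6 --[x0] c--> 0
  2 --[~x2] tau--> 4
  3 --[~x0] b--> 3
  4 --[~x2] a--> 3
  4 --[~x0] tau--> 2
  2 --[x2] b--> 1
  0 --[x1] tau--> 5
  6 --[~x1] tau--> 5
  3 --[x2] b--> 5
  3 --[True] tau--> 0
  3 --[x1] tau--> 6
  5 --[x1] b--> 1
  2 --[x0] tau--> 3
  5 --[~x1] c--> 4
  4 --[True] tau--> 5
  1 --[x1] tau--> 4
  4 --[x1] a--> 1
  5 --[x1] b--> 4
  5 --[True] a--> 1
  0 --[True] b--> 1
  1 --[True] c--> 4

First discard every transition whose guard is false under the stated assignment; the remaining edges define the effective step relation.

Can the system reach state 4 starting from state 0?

Answer: REACHABLE

Analysis:
11 transition(s) survive guard evaluation.
depth 0: {0}
depth 1: {1}  cumulative {0,1}
depth 2: {4}  cumulative {0,1,4}
depth 3: {2,5}  cumulative {0,1,2,4,5}
Reach set: {0,1,2,4,5}
Path to 4: b·c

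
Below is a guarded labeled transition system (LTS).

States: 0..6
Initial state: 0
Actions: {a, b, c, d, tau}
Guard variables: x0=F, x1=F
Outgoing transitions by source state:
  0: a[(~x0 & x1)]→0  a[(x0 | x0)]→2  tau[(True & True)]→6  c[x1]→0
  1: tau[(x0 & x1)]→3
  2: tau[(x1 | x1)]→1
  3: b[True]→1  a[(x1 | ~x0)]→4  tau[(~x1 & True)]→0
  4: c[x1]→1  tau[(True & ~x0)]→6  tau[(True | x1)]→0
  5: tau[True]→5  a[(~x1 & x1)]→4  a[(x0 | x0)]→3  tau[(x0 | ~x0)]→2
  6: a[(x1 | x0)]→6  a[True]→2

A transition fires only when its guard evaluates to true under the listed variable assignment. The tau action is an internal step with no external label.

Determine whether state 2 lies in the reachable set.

Answer: REACHABLE

Analysis:
Guard filter leaves 9 enabled edge(s).
depth 0: {0}
depth 1: {6}  total {0,6}
depth 2: {2}  total {0,2,6}
Reach set: {0,2,6}
witness 2: tau·a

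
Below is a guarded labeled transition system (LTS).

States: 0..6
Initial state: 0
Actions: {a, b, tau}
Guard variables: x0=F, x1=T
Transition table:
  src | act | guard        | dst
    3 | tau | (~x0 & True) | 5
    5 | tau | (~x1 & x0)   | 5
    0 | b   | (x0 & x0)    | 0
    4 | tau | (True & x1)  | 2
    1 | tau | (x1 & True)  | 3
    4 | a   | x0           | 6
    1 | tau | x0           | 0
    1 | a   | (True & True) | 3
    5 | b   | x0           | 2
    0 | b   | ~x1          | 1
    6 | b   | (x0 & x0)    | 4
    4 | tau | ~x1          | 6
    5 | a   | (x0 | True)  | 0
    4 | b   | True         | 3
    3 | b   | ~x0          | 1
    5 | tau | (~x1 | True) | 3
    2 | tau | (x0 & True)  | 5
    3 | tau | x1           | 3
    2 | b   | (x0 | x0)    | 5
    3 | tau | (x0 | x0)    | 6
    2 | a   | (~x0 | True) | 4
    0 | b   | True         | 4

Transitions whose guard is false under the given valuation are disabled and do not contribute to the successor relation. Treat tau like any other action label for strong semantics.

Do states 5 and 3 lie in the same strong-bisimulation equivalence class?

Compute ~ classes (split until stable):
  P[0] = {{0,1,2,3,4,5,6}}
  P[1] = {{0},{1,5},{2},{3,4},{6}}
  P[2] = {{0},{1},{2},{3},{4},{5},{6}}
stable after 3 split(s): 7 block(s)
[5]={5}  [3]={3}

Answer: NOT BISIMILAR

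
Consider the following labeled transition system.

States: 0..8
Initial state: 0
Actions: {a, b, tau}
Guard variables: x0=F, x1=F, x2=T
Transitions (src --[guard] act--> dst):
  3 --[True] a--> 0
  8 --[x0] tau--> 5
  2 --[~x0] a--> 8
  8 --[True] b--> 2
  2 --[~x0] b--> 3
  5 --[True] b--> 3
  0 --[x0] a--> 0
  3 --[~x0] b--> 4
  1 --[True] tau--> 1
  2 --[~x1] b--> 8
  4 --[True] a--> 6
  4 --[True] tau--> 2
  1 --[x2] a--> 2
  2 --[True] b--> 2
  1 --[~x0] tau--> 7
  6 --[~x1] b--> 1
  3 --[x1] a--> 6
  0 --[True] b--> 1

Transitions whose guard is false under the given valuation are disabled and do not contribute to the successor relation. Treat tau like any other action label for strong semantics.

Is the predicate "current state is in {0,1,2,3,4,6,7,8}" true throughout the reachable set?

Answer: INVARIANT HOLDS

Working:
Safe = {0,1,2,3,4,6,7,8}
Reach set: {0,1,2,3,4,6,7,8}
  0: ok
  1: ok
  2: ok
  3: ok
  4: ok
  6: ok
  7: ok
  8: ok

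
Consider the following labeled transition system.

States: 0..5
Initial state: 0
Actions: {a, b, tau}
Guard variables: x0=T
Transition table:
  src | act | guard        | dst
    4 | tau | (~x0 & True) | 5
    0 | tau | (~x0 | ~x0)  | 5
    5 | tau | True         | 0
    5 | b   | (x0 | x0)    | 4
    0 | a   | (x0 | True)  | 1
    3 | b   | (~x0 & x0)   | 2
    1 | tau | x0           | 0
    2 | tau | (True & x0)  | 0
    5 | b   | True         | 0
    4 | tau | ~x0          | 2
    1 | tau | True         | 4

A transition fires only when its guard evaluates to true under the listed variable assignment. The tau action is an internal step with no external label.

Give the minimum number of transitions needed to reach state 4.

Layered search for 4:
  L0 = {0}
  L1 = {1}
  L2 = {4}
first hit 4 at d=2 via a·tau

Answer: 2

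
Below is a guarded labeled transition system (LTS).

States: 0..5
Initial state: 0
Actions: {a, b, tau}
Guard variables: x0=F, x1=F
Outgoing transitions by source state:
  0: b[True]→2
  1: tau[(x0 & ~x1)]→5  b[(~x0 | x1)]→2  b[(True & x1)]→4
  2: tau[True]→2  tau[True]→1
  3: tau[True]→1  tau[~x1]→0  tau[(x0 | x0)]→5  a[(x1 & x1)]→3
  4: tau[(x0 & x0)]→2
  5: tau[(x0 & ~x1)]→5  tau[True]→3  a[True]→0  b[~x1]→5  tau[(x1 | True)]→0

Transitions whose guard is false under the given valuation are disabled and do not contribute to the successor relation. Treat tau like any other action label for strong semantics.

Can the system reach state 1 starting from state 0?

10 transition(s) survive guard evaluation.
L0 = {0}
L1 = {2}  total {0,2}
L2 = {1}  total {0,1,2}
Reachable = {0,1,2}
witness 1: b·tau

Answer: REACHABLE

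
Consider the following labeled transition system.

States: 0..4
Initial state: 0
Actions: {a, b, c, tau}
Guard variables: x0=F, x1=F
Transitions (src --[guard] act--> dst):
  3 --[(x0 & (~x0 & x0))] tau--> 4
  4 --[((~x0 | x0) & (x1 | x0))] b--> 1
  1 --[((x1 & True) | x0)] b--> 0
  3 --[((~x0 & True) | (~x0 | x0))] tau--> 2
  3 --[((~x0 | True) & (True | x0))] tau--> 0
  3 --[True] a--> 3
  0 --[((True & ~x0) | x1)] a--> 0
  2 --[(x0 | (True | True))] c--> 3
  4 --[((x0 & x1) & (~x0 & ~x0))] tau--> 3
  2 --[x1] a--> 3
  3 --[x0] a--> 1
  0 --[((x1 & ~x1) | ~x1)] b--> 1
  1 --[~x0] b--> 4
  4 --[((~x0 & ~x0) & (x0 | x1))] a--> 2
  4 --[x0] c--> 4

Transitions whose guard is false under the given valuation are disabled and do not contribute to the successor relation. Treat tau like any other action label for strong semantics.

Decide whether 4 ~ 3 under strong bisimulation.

Bisimulation quotient by refinement:
  round 0: {{0,1,2,3,4}}
  round 1: {{0},{1},{2},{3},{4}}
stable after 2 split(s): 5 block(s)
4∈{4}, 3∈{3}

Answer: NOT BISIMILAR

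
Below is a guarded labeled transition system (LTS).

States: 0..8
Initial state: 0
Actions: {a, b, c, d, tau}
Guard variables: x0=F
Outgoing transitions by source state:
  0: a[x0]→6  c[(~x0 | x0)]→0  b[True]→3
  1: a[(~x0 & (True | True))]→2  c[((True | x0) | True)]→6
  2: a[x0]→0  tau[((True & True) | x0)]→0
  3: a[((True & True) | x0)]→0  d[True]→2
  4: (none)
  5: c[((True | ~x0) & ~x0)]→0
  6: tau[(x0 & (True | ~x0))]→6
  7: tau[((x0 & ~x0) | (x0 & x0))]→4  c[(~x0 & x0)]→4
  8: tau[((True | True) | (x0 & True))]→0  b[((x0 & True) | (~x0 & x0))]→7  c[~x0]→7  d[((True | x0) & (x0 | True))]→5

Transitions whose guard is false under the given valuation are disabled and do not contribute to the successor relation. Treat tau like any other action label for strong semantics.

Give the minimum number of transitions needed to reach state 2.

BFS to 2:
  depth 0: {0}
  depth 1: {3}
  depth 2: {2}
2 enters at depth 2; path b·d

Answer: 2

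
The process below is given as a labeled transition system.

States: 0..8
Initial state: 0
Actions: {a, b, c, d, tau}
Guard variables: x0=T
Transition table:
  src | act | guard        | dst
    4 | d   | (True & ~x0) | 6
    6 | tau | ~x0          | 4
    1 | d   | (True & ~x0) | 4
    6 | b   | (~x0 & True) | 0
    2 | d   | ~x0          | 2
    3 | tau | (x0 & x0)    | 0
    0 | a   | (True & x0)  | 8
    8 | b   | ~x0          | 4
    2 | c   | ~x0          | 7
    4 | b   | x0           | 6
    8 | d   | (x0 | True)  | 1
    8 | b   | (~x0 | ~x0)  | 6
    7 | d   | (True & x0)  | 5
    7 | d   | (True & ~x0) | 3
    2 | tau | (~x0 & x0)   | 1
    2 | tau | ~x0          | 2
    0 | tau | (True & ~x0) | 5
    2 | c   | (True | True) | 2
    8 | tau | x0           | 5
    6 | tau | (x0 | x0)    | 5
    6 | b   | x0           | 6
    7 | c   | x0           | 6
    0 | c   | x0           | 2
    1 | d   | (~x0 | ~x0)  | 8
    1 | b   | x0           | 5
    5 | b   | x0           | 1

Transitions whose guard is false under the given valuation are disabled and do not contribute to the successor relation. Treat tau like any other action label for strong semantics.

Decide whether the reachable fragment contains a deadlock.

R = {0,1,2,5,8}
  0: a→8  c→2  [2 exit(s)]
  1: b→5  [1 exit(s)]
  2: c→2  [1 exit(s)]
  5: b→1  [1 exit(s)]
  8: d→1  tau→5  [2 exit(s)]

Answer: DEADLOCK-FREE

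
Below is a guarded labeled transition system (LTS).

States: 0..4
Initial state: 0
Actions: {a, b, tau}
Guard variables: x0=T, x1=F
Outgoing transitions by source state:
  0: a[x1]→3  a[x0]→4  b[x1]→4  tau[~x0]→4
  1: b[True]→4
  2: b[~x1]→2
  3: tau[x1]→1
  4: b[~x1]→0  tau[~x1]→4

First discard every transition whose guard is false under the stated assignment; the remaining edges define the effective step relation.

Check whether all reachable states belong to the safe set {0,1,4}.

Allowed set {0,1,4}
Reach set: {0,4}
  0: safe
  4: safe

Answer: INVARIANT HOLDS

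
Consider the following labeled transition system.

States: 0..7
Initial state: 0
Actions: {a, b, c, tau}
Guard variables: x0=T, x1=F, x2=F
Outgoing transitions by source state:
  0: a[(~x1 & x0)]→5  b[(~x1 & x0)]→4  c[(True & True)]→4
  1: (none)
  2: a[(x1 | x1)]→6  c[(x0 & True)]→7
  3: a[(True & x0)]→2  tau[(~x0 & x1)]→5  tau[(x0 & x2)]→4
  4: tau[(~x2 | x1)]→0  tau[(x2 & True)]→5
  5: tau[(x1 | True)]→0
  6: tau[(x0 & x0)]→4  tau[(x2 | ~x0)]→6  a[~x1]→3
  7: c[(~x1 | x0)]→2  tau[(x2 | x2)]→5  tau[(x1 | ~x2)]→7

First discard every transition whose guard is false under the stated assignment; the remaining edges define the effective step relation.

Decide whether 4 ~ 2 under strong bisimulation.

Compute ~ classes (split until stable):
  P[0] = {{0,1,2,3,4,5,6,7}}
  P[1] = {{0},{1},{2},{3},{4,5},{6},{7}}
stable after 2 split(s): 7 block(s)
class of 4: {4,5}; class of 2: {2}

Answer: NOT BISIMILAR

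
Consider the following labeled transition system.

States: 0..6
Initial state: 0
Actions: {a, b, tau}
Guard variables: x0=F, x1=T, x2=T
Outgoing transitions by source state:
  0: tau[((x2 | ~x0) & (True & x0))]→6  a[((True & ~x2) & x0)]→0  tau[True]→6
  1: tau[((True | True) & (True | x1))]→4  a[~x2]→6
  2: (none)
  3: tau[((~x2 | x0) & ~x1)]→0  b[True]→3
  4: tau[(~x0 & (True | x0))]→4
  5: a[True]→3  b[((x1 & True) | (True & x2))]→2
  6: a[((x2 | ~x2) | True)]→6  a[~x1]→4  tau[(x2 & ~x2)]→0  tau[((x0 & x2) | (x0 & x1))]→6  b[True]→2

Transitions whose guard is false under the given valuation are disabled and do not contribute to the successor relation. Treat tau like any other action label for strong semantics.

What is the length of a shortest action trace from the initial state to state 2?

Answer: 2

Working:
Breadth-first toward 2:
  L0 = {0}
  L1 = {6}
  L2 = {2}
first hit 2 at d=2 via tau·b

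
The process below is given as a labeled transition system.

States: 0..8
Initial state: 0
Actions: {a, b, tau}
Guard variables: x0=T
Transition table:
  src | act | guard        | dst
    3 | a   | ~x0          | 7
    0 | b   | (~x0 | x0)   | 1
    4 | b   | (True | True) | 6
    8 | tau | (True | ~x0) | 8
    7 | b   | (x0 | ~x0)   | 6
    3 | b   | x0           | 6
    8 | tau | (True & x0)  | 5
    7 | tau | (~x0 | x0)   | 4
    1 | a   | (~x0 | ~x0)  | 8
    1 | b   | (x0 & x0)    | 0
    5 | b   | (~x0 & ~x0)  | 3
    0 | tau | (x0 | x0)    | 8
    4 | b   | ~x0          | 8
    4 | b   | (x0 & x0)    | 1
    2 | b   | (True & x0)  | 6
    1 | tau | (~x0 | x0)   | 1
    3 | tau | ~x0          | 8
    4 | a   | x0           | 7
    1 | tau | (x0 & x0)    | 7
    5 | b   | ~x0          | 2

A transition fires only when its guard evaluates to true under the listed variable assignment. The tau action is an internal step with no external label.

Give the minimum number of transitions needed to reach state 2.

Breadth-first toward 2:
  L0 = {0}
  L1 = {1,8}
  L2 = {5,7}
  L3 = {4,6}
2 never appears.

Answer: UNREACHABLE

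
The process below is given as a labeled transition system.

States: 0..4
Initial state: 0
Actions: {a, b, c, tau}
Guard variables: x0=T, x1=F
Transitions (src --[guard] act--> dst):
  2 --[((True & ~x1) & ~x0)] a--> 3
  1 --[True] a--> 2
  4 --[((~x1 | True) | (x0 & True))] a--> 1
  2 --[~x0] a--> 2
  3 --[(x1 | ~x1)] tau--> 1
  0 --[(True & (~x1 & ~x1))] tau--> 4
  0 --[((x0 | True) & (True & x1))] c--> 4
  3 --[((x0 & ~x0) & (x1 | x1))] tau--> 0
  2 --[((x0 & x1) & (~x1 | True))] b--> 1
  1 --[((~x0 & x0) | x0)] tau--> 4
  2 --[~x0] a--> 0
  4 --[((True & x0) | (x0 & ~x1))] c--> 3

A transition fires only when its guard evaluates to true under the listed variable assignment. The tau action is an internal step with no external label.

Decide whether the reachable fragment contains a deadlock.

Answer: DEADLOCK at state 2

Working:
Reachable = {0,1,2,3,4}
  0: tau→4  [deg 1]
  1: a→2  tau→4  [deg 2]
  2: ∅  [deadlock]
  3: tau→1  [deg 1]
  4: a→1  c→3  [deg 2]
trace reaching 2: tau·a·a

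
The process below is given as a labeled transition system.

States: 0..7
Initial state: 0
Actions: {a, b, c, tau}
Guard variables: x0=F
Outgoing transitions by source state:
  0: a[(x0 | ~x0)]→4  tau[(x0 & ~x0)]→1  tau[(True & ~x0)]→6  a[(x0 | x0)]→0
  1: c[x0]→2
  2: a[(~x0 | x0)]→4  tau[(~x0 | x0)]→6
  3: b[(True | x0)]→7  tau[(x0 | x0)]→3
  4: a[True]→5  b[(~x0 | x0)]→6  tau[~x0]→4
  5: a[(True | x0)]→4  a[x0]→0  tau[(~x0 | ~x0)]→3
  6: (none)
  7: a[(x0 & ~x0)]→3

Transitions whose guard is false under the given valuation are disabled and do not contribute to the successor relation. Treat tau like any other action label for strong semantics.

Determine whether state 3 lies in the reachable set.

Answer: REACHABLE

Working:
Guard filter leaves 10 enabled edge(s).
L0 = {0}
L1 = {4,6}  total {0,4,6}
L2 = {5}  total {0,4,5,6}
L3 = {3}  total {0,3,4,5,6}
L4 = {7}  total {0,3,4,5,6,7}
R = {0,3,4,5,6,7}
witness 3: a·a·tau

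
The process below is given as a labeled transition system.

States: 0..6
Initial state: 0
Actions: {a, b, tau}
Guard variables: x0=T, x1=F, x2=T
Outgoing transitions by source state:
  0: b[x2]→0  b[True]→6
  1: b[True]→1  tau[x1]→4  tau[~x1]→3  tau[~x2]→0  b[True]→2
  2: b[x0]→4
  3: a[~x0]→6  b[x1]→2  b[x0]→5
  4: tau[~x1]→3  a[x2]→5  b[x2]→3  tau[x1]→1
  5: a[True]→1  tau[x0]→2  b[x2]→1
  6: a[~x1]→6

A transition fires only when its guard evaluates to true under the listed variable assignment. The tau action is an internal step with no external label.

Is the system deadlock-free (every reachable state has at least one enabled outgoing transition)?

Answer: DEADLOCK-FREE

Analysis:
Reachable = {0,6}
  0: b→0  b→6  [deg 2]
  6: a→6  [deg 1]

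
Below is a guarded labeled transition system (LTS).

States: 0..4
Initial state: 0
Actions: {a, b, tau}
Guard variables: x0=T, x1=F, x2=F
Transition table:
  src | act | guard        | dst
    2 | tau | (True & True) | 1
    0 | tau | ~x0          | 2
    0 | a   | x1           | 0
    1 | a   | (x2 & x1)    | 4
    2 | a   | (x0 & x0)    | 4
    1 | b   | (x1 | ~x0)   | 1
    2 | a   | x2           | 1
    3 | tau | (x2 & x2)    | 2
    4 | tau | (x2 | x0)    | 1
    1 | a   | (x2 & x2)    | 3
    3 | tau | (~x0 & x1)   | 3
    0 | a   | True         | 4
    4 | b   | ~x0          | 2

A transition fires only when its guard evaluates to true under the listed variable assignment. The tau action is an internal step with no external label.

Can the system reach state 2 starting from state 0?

4 transition(s) survive guard evaluation.
depth 0: {0}
depth 1: {4}  cumulative {0,4}
depth 2: {1}  cumulative {0,1,4}
R = {0,1,4}

Answer: UNREACHABLE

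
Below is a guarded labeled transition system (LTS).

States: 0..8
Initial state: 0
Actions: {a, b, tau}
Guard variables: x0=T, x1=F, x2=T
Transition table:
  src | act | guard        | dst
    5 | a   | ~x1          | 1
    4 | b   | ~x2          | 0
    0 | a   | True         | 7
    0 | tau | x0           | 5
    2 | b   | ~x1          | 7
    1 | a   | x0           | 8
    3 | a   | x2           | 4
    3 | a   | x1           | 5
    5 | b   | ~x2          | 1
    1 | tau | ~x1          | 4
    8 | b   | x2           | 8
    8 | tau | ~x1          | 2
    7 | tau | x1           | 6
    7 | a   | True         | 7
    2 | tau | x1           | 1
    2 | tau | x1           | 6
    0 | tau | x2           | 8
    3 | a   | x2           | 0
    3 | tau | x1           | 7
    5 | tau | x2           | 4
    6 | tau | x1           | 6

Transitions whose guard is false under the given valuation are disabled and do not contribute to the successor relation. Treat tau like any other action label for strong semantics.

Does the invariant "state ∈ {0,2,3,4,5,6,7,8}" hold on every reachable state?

Answer: INVARIANT VIOLATED at state 1

Analysis:
Allowed set {0,2,3,4,5,6,7,8}
Reach set: {0,1,2,4,5,7,8}
  0: ✓
  1: ✗ unsafe
  2: ✓
  4: ✓
  5: ✓
  7: ✓
  8: ✓
witness against invariant: tau·a → 1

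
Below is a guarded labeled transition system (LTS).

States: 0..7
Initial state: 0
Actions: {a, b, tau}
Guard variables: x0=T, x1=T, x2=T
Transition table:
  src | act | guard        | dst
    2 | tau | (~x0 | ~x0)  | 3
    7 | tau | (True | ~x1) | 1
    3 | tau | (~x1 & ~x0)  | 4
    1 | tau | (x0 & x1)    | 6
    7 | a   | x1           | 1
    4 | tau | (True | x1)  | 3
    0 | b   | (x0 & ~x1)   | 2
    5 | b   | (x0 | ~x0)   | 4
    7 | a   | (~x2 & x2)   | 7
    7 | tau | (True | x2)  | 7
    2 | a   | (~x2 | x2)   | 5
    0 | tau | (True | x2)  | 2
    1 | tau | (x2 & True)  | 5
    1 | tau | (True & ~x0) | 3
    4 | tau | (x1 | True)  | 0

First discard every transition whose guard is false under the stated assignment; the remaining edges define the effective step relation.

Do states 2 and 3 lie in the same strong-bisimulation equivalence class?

Answer: NOT BISIMILAR

Analysis:
Compute ~ classes (split until stable):
  P[0] = {{0,1,2,3,4,5,6,7}}
  P[1] = {{0,1,4},{2},{3,6},{5},{7}}
  P[2] = {{0},{1},{2},{3,6},{4},{5},{7}}
stable after 3 split(s): 7 block(s)
class of 2: {2}; class of 3: {3,6}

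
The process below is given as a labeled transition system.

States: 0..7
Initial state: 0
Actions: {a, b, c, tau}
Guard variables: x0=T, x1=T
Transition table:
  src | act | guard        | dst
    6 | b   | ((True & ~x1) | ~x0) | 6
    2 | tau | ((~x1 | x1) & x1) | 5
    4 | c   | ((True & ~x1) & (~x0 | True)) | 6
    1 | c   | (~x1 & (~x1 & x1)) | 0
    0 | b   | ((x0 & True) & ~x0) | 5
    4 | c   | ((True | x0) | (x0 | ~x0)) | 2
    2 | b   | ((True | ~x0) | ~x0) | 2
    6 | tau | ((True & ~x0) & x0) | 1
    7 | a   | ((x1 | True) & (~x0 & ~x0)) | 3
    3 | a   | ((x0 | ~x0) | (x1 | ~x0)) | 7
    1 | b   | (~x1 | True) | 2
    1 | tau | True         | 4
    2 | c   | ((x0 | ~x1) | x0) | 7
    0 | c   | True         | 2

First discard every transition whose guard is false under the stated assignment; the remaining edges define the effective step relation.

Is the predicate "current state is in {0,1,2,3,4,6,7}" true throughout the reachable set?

Answer: INVARIANT VIOLATED at state 5

Working:
Allowed set {0,1,2,3,4,6,7}
R = {0,2,5,7}
  0: ✓
  2: ✓
  5: VIOLATES
  7: ✓
counterexample path to 5: c·tau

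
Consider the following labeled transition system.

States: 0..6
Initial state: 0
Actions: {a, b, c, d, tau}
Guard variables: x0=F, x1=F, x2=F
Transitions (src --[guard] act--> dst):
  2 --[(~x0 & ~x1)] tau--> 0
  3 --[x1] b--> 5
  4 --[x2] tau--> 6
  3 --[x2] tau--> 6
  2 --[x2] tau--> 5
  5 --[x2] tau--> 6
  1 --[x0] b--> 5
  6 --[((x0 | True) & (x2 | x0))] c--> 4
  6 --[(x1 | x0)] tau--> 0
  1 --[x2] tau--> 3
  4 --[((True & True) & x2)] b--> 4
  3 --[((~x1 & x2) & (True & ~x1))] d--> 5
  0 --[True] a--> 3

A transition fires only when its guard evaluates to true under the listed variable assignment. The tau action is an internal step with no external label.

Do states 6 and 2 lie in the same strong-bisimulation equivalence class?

Compute ~ classes (split until stable):
  π0 = {{0,1,2,3,4,5,6}}
  π1 = {{0},{1,3,4,5,6},{2}}
Fixed point at round 2; 3 class(es).
6∈{1,3,4,5,6}, 2∈{2}

Answer: NOT BISIMILAR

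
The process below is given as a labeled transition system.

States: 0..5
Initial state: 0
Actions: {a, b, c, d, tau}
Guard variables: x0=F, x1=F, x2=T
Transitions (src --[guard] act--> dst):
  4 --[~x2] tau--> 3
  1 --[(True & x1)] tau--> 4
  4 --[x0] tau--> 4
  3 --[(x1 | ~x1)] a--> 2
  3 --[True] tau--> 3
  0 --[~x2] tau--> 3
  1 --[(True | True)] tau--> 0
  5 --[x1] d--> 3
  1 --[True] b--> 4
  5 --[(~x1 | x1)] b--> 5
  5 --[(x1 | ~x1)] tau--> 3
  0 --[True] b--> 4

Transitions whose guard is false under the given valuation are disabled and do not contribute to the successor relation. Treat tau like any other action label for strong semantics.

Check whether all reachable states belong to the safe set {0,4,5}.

Inv-set: {0,4,5}
Reach set: {0,4}
  0: ✓
  4: ✓

Answer: INVARIANT HOLDS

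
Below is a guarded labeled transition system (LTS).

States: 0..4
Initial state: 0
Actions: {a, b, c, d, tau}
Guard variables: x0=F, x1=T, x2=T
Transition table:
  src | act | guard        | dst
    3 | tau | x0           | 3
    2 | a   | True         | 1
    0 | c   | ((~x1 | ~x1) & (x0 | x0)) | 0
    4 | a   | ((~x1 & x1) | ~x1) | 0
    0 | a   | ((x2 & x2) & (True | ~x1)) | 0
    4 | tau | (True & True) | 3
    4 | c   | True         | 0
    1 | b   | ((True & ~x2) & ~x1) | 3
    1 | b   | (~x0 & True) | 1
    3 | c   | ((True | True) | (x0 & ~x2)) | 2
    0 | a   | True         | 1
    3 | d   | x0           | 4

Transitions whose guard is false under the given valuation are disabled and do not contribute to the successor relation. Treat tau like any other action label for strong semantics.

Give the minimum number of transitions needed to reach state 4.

Answer: UNREACHABLE

Trace:
Layered search for 4:
  L0 = {0}
  L1 = {1}
4 never appears.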